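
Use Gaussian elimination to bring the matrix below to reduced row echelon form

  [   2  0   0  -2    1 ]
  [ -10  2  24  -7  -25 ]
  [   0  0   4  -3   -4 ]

r1 → 1/2·r1
r2 → r2 + 10·r1
r2 → 1/2·r2
r3 → 1/4·r3
r2 → r2 − 12·r3

[[1, 0, 0, -1, 1/2], [0, 1, 0, 1/2, 2], [0, 0, 1, -3/4, -1]]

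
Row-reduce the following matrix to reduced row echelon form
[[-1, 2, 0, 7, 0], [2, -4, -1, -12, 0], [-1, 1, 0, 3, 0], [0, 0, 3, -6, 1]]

[[1, 0, 0, 1, 0], [0, 1, 0, 4, 0], [0, 0, 1, -2, 0], [0, 0, 0, 0, 1]]

R1 -> -1·R1
  [  1  -2   0   -7  0 ]
  [  2  -4  -1  -12  0 ]
  [ -1   1   0    3  0 ]
  [  0   0   3   -6  1 ]
R2 -> R2 − 2·R1
  [  1  -2   0  -7  0 ]
  [  0   0  -1   2  0 ]
  [ -1   1   0   3  0 ]
  [  0   0   3  -6  1 ]
R3 -> R3 + R1
  [ 1  -2   0  -7  0 ]
  [ 0   0  -1   2  0 ]
  [ 0  -1   0  -4  0 ]
  [ 0   0   3  -6  1 ]
R2 <=> R3
  [ 1  -2   0  -7  0 ]
  [ 0  -1   0  -4  0 ]
  [ 0   0  -1   2  0 ]
  [ 0   0   3  -6  1 ]
R2 -> -1·R2
  [ 1  -2   0  -7  0 ]
  [ 0   1   0   4  0 ]
  [ 0   0  -1   2  0 ]
  [ 0   0   3  -6  1 ]
R3 -> -1·R3
  [ 1  -2  0  -7  0 ]
  [ 0   1  0   4  0 ]
  [ 0   0  1  -2  0 ]
  [ 0   0  3  -6  1 ]
R4 -> R4 − 3·R3
  [ 1  -2  0  -7  0 ]
  [ 0   1  0   4  0 ]
  [ 0   0  1  -2  0 ]
  [ 0   0  0   0  1 ]
R1 -> R1 + 2·R2
  [ 1  0  0   1  0 ]
  [ 0  1  0   4  0 ]
  [ 0  0  1  -2  0 ]
  [ 0  0  0   0  1 ]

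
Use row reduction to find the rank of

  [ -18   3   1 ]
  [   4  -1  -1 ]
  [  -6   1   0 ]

rank = 3

ρ1 -> -1/18·ρ1
  [  1  -1/6  -1/18 ]
  [  4    -1     -1 ]
  [ -6     1      0 ]
ρ2 -> ρ2 − 4·ρ1
  [  1  -1/6  -1/18 ]
  [  0  -1/3   -7/9 ]
  [ -6     1      0 ]
ρ3 -> ρ3 + 6·ρ1
  [ 1  -1/6  -1/18 ]
  [ 0  -1/3   -7/9 ]
  [ 0     0   -1/3 ]
ρ2 -> -3·ρ2
  [ 1  -1/6  -1/18 ]
  [ 0     1    7/3 ]
  [ 0     0   -1/3 ]
ρ3 -> -3·ρ3
  [ 1  -1/6  -1/18 ]
  [ 0     1    7/3 ]
  [ 0     0      1 ]
ρ2 -> ρ2 − 7/3·ρ3
  [ 1  -1/6  -1/18 ]
  [ 0     1      0 ]
  [ 0     0      1 ]
ρ1 -> ρ1 + 1/18·ρ3
  [ 1  -1/6  0 ]
  [ 0     1  0 ]
  [ 0     0  1 ]
ρ1 -> ρ1 + 1/6·ρ2
  [ 1  0  0 ]
  [ 0  1  0 ]
  [ 0  0  1 ]
The reduced form has 3 nonzero rows.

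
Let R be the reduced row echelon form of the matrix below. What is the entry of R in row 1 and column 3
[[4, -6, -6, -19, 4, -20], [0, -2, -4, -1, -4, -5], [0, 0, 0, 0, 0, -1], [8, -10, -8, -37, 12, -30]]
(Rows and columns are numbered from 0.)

1/2

Multiply R1 by 1/4.
  [ 1  -3/2  -3/2  -19/4   1   -5 ]
  [ 0    -2    -4     -1  -4   -5 ]
  [ 0     0     0      0   0   -1 ]
  [ 8   -10    -8    -37  12  -30 ]
Subtract 8 times R1 from R4.
  [ 1  -3/2  -3/2  -19/4   1  -5 ]
  [ 0    -2    -4     -1  -4  -5 ]
  [ 0     0     0      0   0  -1 ]
  [ 0     2     4      1   4  10 ]
Multiply R2 by -1/2.
  [ 1  -3/2  -3/2  -19/4  1   -5 ]
  [ 0     1     2    1/2  2  5/2 ]
  [ 0     0     0      0  0   -1 ]
  [ 0     2     4      1  4   10 ]
Subtract 2 times R2 from R4.
  [ 1  -3/2  -3/2  -19/4  1   -5 ]
  [ 0     1     2    1/2  2  5/2 ]
  [ 0     0     0      0  0   -1 ]
  [ 0     0     0      0  0    5 ]
Multiply R3 by -1.
  [ 1  -3/2  -3/2  -19/4  1   -5 ]
  [ 0     1     2    1/2  2  5/2 ]
  [ 0     0     0      0  0    1 ]
  [ 0     0     0      0  0    5 ]
Subtract 5 times R3 from R4.
  [ 1  -3/2  -3/2  -19/4  1   -5 ]
  [ 0     1     2    1/2  2  5/2 ]
  [ 0     0     0      0  0    1 ]
  [ 0     0     0      0  0    0 ]
Subtract 5/2 times R3 from R2.
  [ 1  -3/2  -3/2  -19/4  1  -5 ]
  [ 0     1     2    1/2  2   0 ]
  [ 0     0     0      0  0   1 ]
  [ 0     0     0      0  0   0 ]
Add 5 times R3 to R1.
  [ 1  -3/2  -3/2  -19/4  1  0 ]
  [ 0     1     2    1/2  2  0 ]
  [ 0     0     0      0  0  1 ]
  [ 0     0     0      0  0  0 ]
Add 3/2 times R2 to R1.
  [ 1  0  3/2   -4  4  0 ]
  [ 0  1    2  1/2  2  0 ]
  [ 0  0    0    0  0  1 ]
  [ 0  0    0    0  0  0 ]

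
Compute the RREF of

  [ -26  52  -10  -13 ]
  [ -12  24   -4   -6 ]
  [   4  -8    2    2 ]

[[1, -2, 0, 1/2], [0, 0, 1, 0], [0, 0, 0, 0]]

r1 -> -1/26·r1
r2 -> r2 + 12·r1
r3 -> r3 − 4·r1
r2 -> 13/8·r2
r3 -> r3 − 6/13·r2
r1 -> r1 − 5/13·r2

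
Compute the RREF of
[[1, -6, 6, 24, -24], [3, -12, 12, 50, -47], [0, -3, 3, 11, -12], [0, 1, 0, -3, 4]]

ρ2 := ρ2 − 3·ρ1
  [ 1  -6   6   24  -24 ]
  [ 0   6  -6  -22   25 ]
  [ 0  -3   3   11  -12 ]
  [ 0   1   0   -3    4 ]
ρ2 := 1/6·ρ2
  [ 1  -6   6     24   -24 ]
  [ 0   1  -1  -11/3  25/6 ]
  [ 0  -3   3     11   -12 ]
  [ 0   1   0     -3     4 ]
ρ3 := ρ3 + 3·ρ2
  [ 1  -6   6     24   -24 ]
  [ 0   1  -1  -11/3  25/6 ]
  [ 0   0   0      0   1/2 ]
  [ 0   1   0     -3     4 ]
ρ4 := ρ4 − ρ2
  [ 1  -6   6     24   -24 ]
  [ 0   1  -1  -11/3  25/6 ]
  [ 0   0   0      0   1/2 ]
  [ 0   0   1    2/3  -1/6 ]
ρ3 <=> ρ4
  [ 1  -6   6     24   -24 ]
  [ 0   1  -1  -11/3  25/6 ]
  [ 0   0   1    2/3  -1/6 ]
  [ 0   0   0      0   1/2 ]
ρ4 := 2·ρ4
  [ 1  -6   6     24   -24 ]
  [ 0   1  -1  -11/3  25/6 ]
  [ 0   0   1    2/3  -1/6 ]
  [ 0   0   0      0     1 ]
ρ3 := ρ3 + 1/6·ρ4
  [ 1  -6   6     24   -24 ]
  [ 0   1  -1  -11/3  25/6 ]
  [ 0   0   1    2/3     0 ]
  [ 0   0   0      0     1 ]
ρ2 := ρ2 − 25/6·ρ4
  [ 1  -6   6     24  -24 ]
  [ 0   1  -1  -11/3    0 ]
  [ 0   0   1    2/3    0 ]
  [ 0   0   0      0    1 ]
ρ1 := ρ1 + 24·ρ4
  [ 1  -6   6     24  0 ]
  [ 0   1  -1  -11/3  0 ]
  [ 0   0   1    2/3  0 ]
  [ 0   0   0      0  1 ]
ρ2 := ρ2 + ρ3
  [ 1  -6  6   24  0 ]
  [ 0   1  0   -3  0 ]
  [ 0   0  1  2/3  0 ]
  [ 0   0  0    0  1 ]
ρ1 := ρ1 − 6·ρ3
  [ 1  -6  0   20  0 ]
  [ 0   1  0   -3  0 ]
  [ 0   0  1  2/3  0 ]
  [ 0   0  0    0  1 ]
ρ1 := ρ1 + 6·ρ2
  [ 1  0  0    2  0 ]
  [ 0  1  0   -3  0 ]
  [ 0  0  1  2/3  0 ]
  [ 0  0  0    0  1 ]

[[1, 0, 0, 2, 0], [0, 1, 0, -3, 0], [0, 0, 1, 2/3, 0], [0, 0, 0, 0, 1]]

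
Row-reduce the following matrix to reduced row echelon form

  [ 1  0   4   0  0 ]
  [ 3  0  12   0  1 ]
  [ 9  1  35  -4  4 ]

R2 → R2 − 3·R1
  [ 1  0   4   0  0 ]
  [ 0  0   0   0  1 ]
  [ 9  1  35  -4  4 ]
R3 → R3 − 9·R1
  [ 1  0   4   0  0 ]
  [ 0  0   0   0  1 ]
  [ 0  1  -1  -4  4 ]
R2 <=> R3
  [ 1  0   4   0  0 ]
  [ 0  1  -1  -4  4 ]
  [ 0  0   0   0  1 ]
R2 → R2 − 4·R3
  [ 1  0   4   0  0 ]
  [ 0  1  -1  -4  0 ]
  [ 0  0   0   0  1 ]

[[1, 0, 4, 0, 0], [0, 1, -1, -4, 0], [0, 0, 0, 0, 1]]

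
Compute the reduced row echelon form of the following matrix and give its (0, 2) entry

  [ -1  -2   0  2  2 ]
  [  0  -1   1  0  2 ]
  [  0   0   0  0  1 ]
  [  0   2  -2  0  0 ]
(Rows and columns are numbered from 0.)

R1 -> -1·R1
  [ 1   2   0  -2  -2 ]
  [ 0  -1   1   0   2 ]
  [ 0   0   0   0   1 ]
  [ 0   2  -2   0   0 ]
R2 -> -1·R2
  [ 1  2   0  -2  -2 ]
  [ 0  1  -1   0  -2 ]
  [ 0  0   0   0   1 ]
  [ 0  2  -2   0   0 ]
R4 -> R4 − 2·R2
  [ 1  2   0  -2  -2 ]
  [ 0  1  -1   0  -2 ]
  [ 0  0   0   0   1 ]
  [ 0  0   0   0   4 ]
R4 -> R4 − 4·R3
  [ 1  2   0  -2  -2 ]
  [ 0  1  -1   0  -2 ]
  [ 0  0   0   0   1 ]
  [ 0  0   0   0   0 ]
R2 -> R2 + 2·R3
  [ 1  2   0  -2  -2 ]
  [ 0  1  -1   0   0 ]
  [ 0  0   0   0   1 ]
  [ 0  0   0   0   0 ]
R1 -> R1 + 2·R3
  [ 1  2   0  -2  0 ]
  [ 0  1  -1   0  0 ]
  [ 0  0   0   0  1 ]
  [ 0  0   0   0  0 ]
R1 -> R1 − 2·R2
  [ 1  0   2  -2  0 ]
  [ 0  1  -1   0  0 ]
  [ 0  0   0   0  1 ]
  [ 0  0   0   0  0 ]

2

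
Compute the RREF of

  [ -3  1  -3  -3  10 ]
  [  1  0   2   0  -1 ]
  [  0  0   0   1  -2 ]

[[1, 0, 2, 0, -1], [0, 1, 3, 0, 1], [0, 0, 0, 1, -2]]

r1 -> -1/3·r1
  [ 1  -1/3  1  1  -10/3 ]
  [ 1     0  2  0     -1 ]
  [ 0     0  0  1     -2 ]
r2 -> r2 − r1
  [ 1  -1/3  1   1  -10/3 ]
  [ 0   1/3  1  -1    7/3 ]
  [ 0     0  0   1     -2 ]
r2 -> 3·r2
  [ 1  -1/3  1   1  -10/3 ]
  [ 0     1  3  -3      7 ]
  [ 0     0  0   1     -2 ]
r2 -> r2 + 3·r3
  [ 1  -1/3  1  1  -10/3 ]
  [ 0     1  3  0      1 ]
  [ 0     0  0  1     -2 ]
r1 -> r1 − r3
  [ 1  -1/3  1  0  -4/3 ]
  [ 0     1  3  0     1 ]
  [ 0     0  0  1    -2 ]
r1 -> r1 + 1/3·r2
  [ 1  0  2  0  -1 ]
  [ 0  1  3  0   1 ]
  [ 0  0  0  1  -2 ]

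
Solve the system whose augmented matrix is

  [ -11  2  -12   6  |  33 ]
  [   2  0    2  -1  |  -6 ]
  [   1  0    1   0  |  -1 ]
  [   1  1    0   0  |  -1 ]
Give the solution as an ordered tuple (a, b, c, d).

(1, -2, -2, 4)

Multiply ρ1 by -1/11.
  [ 1  -2/11  12/11  -6/11  |  -3 ]
  [ 2      0      2     -1  |  -6 ]
  [ 1      0      1      0  |  -1 ]
  [ 1      1      0      0  |  -1 ]
Subtract 2 times ρ1 from ρ2.
  [ 1  -2/11  12/11  -6/11  |  -3 ]
  [ 0   4/11  -2/11   1/11  |   0 ]
  [ 1      0      1      0  |  -1 ]
  [ 1      1      0      0  |  -1 ]
Subtract ρ1 from ρ3.
  [ 1  -2/11  12/11  -6/11  |  -3 ]
  [ 0   4/11  -2/11   1/11  |   0 ]
  [ 0   2/11  -1/11   6/11  |   2 ]
  [ 1      1      0      0  |  -1 ]
Subtract ρ1 from ρ4.
  [ 1  -2/11   12/11  -6/11  |  -3 ]
  [ 0   4/11   -2/11   1/11  |   0 ]
  [ 0   2/11   -1/11   6/11  |   2 ]
  [ 0  13/11  -12/11   6/11  |   2 ]
Multiply ρ2 by 11/4.
  [ 1  -2/11   12/11  -6/11  |  -3 ]
  [ 0      1    -1/2    1/4  |   0 ]
  [ 0   2/11   -1/11   6/11  |   2 ]
  [ 0  13/11  -12/11   6/11  |   2 ]
Subtract 2/11 times ρ2 from ρ3.
  [ 1  -2/11   12/11  -6/11  |  -3 ]
  [ 0      1    -1/2    1/4  |   0 ]
  [ 0      0       0    1/2  |   2 ]
  [ 0  13/11  -12/11   6/11  |   2 ]
Subtract 13/11 times ρ2 from ρ4.
  [ 1  -2/11  12/11  -6/11  |  -3 ]
  [ 0      1   -1/2    1/4  |   0 ]
  [ 0      0      0    1/2  |   2 ]
  [ 0      0   -1/2    1/4  |   2 ]
Swap ρ3 and ρ4.
  [ 1  -2/11  12/11  -6/11  |  -3 ]
  [ 0      1   -1/2    1/4  |   0 ]
  [ 0      0   -1/2    1/4  |   2 ]
  [ 0      0      0    1/2  |   2 ]
Multiply ρ3 by -2.
  [ 1  -2/11  12/11  -6/11  |  -3 ]
  [ 0      1   -1/2    1/4  |   0 ]
  [ 0      0      1   -1/2  |  -4 ]
  [ 0      0      0    1/2  |   2 ]
Multiply ρ4 by 2.
  [ 1  -2/11  12/11  -6/11  |  -3 ]
  [ 0      1   -1/2    1/4  |   0 ]
  [ 0      0      1   -1/2  |  -4 ]
  [ 0      0      0      1  |   4 ]
Add 1/2 times ρ4 to ρ3.
  [ 1  -2/11  12/11  -6/11  |  -3 ]
  [ 0      1   -1/2    1/4  |   0 ]
  [ 0      0      1      0  |  -2 ]
  [ 0      0      0      1  |   4 ]
Subtract 1/4 times ρ4 from ρ2.
  [ 1  -2/11  12/11  -6/11  |  -3 ]
  [ 0      1   -1/2      0  |  -1 ]
  [ 0      0      1      0  |  -2 ]
  [ 0      0      0      1  |   4 ]
Add 6/11 times ρ4 to ρ1.
  [ 1  -2/11  12/11  0  |  -9/11 ]
  [ 0      1   -1/2  0  |     -1 ]
  [ 0      0      1  0  |     -2 ]
  [ 0      0      0  1  |      4 ]
Add 1/2 times ρ3 to ρ2.
  [ 1  -2/11  12/11  0  |  -9/11 ]
  [ 0      1      0  0  |     -2 ]
  [ 0      0      1  0  |     -2 ]
  [ 0      0      0  1  |      4 ]
Subtract 12/11 times ρ3 from ρ1.
  [ 1  -2/11  0  0  |  15/11 ]
  [ 0      1  0  0  |     -2 ]
  [ 0      0  1  0  |     -2 ]
  [ 0      0  0  1  |      4 ]
Add 2/11 times ρ2 to ρ1.
  [ 1  0  0  0  |   1 ]
  [ 0  1  0  0  |  -2 ]
  [ 0  0  1  0  |  -2 ]
  [ 0  0  0  1  |   4 ]
Reading off the last column: a = 1, b = -2, c = -2, d = 4.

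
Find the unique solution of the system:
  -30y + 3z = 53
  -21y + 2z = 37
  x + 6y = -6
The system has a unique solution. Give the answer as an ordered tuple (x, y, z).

Form the augmented matrix and row-reduce:
  [ 0  -30  3  |  53 ]
  [ 0  -21  2  |  37 ]
  [ 1    6  0  |  -6 ]
R1 <=> R3
R2 := -1/21·R2
R3 := R3 + 30·R2
R3 := 7·R3
R2 := R2 + 2/21·R3
R1 := R1 − 6·R2
Reading off the last column: x = 4, y = -5/3, z = 1.

(4, -5/3, 1)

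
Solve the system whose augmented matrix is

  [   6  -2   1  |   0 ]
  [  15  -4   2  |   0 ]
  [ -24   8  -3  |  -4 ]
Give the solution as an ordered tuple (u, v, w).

ρ1 -> 1/6·ρ1
  [   1  -1/3  1/6  |   0 ]
  [  15    -4    2  |   0 ]
  [ -24     8   -3  |  -4 ]
ρ2 -> ρ2 − 15·ρ1
  [   1  -1/3   1/6  |   0 ]
  [   0     1  -1/2  |   0 ]
  [ -24     8    -3  |  -4 ]
ρ3 -> ρ3 + 24·ρ1
  [ 1  -1/3   1/6  |   0 ]
  [ 0     1  -1/2  |   0 ]
  [ 0     0     1  |  -4 ]
ρ2 -> ρ2 + 1/2·ρ3
  [ 1  -1/3  1/6  |   0 ]
  [ 0     1    0  |  -2 ]
  [ 0     0    1  |  -4 ]
ρ1 -> ρ1 − 1/6·ρ3
  [ 1  -1/3  0  |  2/3 ]
  [ 0     1  0  |   -2 ]
  [ 0     0  1  |   -4 ]
ρ1 -> ρ1 + 1/3·ρ2
  [ 1  0  0  |   0 ]
  [ 0  1  0  |  -2 ]
  [ 0  0  1  |  -4 ]
Reading off the last column: u = 0, v = -2, w = -4.

(0, -2, -4)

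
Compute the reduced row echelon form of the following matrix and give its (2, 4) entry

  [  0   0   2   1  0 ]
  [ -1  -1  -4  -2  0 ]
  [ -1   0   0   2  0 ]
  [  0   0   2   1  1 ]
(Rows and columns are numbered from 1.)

2

Swap ρ1 and ρ2.
  [ -1  -1  -4  -2  0 ]
  [  0   0   2   1  0 ]
  [ -1   0   0   2  0 ]
  [  0   0   2   1  1 ]
Multiply ρ1 by -1.
  [  1  1  4  2  0 ]
  [  0  0  2  1  0 ]
  [ -1  0  0  2  0 ]
  [  0  0  2  1  1 ]
Add ρ1 to ρ3.
  [ 1  1  4  2  0 ]
  [ 0  0  2  1  0 ]
  [ 0  1  4  4  0 ]
  [ 0  0  2  1  1 ]
Swap ρ2 and ρ3.
  [ 1  1  4  2  0 ]
  [ 0  1  4  4  0 ]
  [ 0  0  2  1  0 ]
  [ 0  0  2  1  1 ]
Multiply ρ3 by 1/2.
  [ 1  1  4    2  0 ]
  [ 0  1  4    4  0 ]
  [ 0  0  1  1/2  0 ]
  [ 0  0  2    1  1 ]
Subtract 2 times ρ3 from ρ4.
  [ 1  1  4    2  0 ]
  [ 0  1  4    4  0 ]
  [ 0  0  1  1/2  0 ]
  [ 0  0  0    0  1 ]
Subtract 4 times ρ3 from ρ2.
  [ 1  1  4    2  0 ]
  [ 0  1  0    2  0 ]
  [ 0  0  1  1/2  0 ]
  [ 0  0  0    0  1 ]
Subtract 4 times ρ3 from ρ1.
  [ 1  1  0    0  0 ]
  [ 0  1  0    2  0 ]
  [ 0  0  1  1/2  0 ]
  [ 0  0  0    0  1 ]
Subtract ρ2 from ρ1.
  [ 1  0  0   -2  0 ]
  [ 0  1  0    2  0 ]
  [ 0  0  1  1/2  0 ]
  [ 0  0  0    0  1 ]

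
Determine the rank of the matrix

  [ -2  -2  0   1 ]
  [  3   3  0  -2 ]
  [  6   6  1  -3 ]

rank = 3

ρ1 := -1/2·ρ1
  [ 1  1  0  -1/2 ]
  [ 3  3  0    -2 ]
  [ 6  6  1    -3 ]
ρ2 := ρ2 − 3·ρ1
  [ 1  1  0  -1/2 ]
  [ 0  0  0  -1/2 ]
  [ 6  6  1    -3 ]
ρ3 := ρ3 − 6·ρ1
  [ 1  1  0  -1/2 ]
  [ 0  0  0  -1/2 ]
  [ 0  0  1     0 ]
ρ2 <=> ρ3
  [ 1  1  0  -1/2 ]
  [ 0  0  1     0 ]
  [ 0  0  0  -1/2 ]
ρ3 := -2·ρ3
  [ 1  1  0  -1/2 ]
  [ 0  0  1     0 ]
  [ 0  0  0     1 ]
ρ1 := ρ1 + 1/2·ρ3
  [ 1  1  0  0 ]
  [ 0  0  1  0 ]
  [ 0  0  0  1 ]
The reduced form has 3 nonzero rows.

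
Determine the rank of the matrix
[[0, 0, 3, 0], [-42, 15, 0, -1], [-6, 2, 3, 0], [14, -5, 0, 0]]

rank = 4

ρ1 <-> ρ2
ρ1 -> -1/42·ρ1
ρ3 -> ρ3 + 6·ρ1
ρ4 -> ρ4 − 14·ρ1
ρ2 <-> ρ3
ρ2 -> -7·ρ2
ρ3 -> 1/3·ρ3
ρ4 -> -3·ρ4
ρ2 -> ρ2 + ρ4
ρ1 -> ρ1 − 1/42·ρ4
ρ2 -> ρ2 + 21·ρ3
ρ1 -> ρ1 + 5/14·ρ2
The reduced form has 4 nonzero rows.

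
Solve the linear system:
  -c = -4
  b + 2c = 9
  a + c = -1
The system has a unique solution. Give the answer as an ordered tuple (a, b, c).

(-5, 1, 4)

Form the augmented matrix and row-reduce:
  [ 0  0  -1  |  -4 ]
  [ 0  1   2  |   9 ]
  [ 1  0   1  |  -1 ]
Swap ρ1 and ρ3.
  [ 1  0   1  |  -1 ]
  [ 0  1   2  |   9 ]
  [ 0  0  -1  |  -4 ]
Multiply ρ3 by -1.
  [ 1  0  1  |  -1 ]
  [ 0  1  2  |   9 ]
  [ 0  0  1  |   4 ]
Subtract 2 times ρ3 from ρ2.
  [ 1  0  1  |  -1 ]
  [ 0  1  0  |   1 ]
  [ 0  0  1  |   4 ]
Subtract ρ3 from ρ1.
  [ 1  0  0  |  -5 ]
  [ 0  1  0  |   1 ]
  [ 0  0  1  |   4 ]
Reading off the last column: a = -5, b = 1, c = 4.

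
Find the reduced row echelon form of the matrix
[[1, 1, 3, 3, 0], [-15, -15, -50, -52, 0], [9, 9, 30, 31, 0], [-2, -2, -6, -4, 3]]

ρ2 ← ρ2 + 15·ρ1
  [  1   1   3   3  0 ]
  [  0   0  -5  -7  0 ]
  [  9   9  30  31  0 ]
  [ -2  -2  -6  -4  3 ]
ρ3 ← ρ3 − 9·ρ1
  [  1   1   3   3  0 ]
  [  0   0  -5  -7  0 ]
  [  0   0   3   4  0 ]
  [ -2  -2  -6  -4  3 ]
ρ4 ← ρ4 + 2·ρ1
  [ 1  1   3   3  0 ]
  [ 0  0  -5  -7  0 ]
  [ 0  0   3   4  0 ]
  [ 0  0   0   2  3 ]
ρ2 ← -1/5·ρ2
  [ 1  1  3    3  0 ]
  [ 0  0  1  7/5  0 ]
  [ 0  0  3    4  0 ]
  [ 0  0  0    2  3 ]
ρ3 ← ρ3 − 3·ρ2
  [ 1  1  3     3  0 ]
  [ 0  0  1   7/5  0 ]
  [ 0  0  0  -1/5  0 ]
  [ 0  0  0     2  3 ]
ρ3 ← -5·ρ3
  [ 1  1  3    3  0 ]
  [ 0  0  1  7/5  0 ]
  [ 0  0  0    1  0 ]
  [ 0  0  0    2  3 ]
ρ4 ← ρ4 − 2·ρ3
  [ 1  1  3    3  0 ]
  [ 0  0  1  7/5  0 ]
  [ 0  0  0    1  0 ]
  [ 0  0  0    0  3 ]
ρ4 ← 1/3·ρ4
  [ 1  1  3    3  0 ]
  [ 0  0  1  7/5  0 ]
  [ 0  0  0    1  0 ]
  [ 0  0  0    0  1 ]
ρ2 ← ρ2 − 7/5·ρ3
  [ 1  1  3  3  0 ]
  [ 0  0  1  0  0 ]
  [ 0  0  0  1  0 ]
  [ 0  0  0  0  1 ]
ρ1 ← ρ1 − 3·ρ3
  [ 1  1  3  0  0 ]
  [ 0  0  1  0  0 ]
  [ 0  0  0  1  0 ]
  [ 0  0  0  0  1 ]
ρ1 ← ρ1 − 3·ρ2
  [ 1  1  0  0  0 ]
  [ 0  0  1  0  0 ]
  [ 0  0  0  1  0 ]
  [ 0  0  0  0  1 ]

[[1, 1, 0, 0, 0], [0, 0, 1, 0, 0], [0, 0, 0, 1, 0], [0, 0, 0, 0, 1]]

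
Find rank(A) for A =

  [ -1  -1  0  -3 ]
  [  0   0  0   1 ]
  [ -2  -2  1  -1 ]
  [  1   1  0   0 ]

r1 := -1·r1
  [  1   1  0   3 ]
  [  0   0  0   1 ]
  [ -2  -2  1  -1 ]
  [  1   1  0   0 ]
r3 := r3 + 2·r1
  [ 1  1  0  3 ]
  [ 0  0  0  1 ]
  [ 0  0  1  5 ]
  [ 1  1  0  0 ]
r4 := r4 − r1
  [ 1  1  0   3 ]
  [ 0  0  0   1 ]
  [ 0  0  1   5 ]
  [ 0  0  0  -3 ]
r2 ↔ r3
  [ 1  1  0   3 ]
  [ 0  0  1   5 ]
  [ 0  0  0   1 ]
  [ 0  0  0  -3 ]
r4 := r4 + 3·r3
  [ 1  1  0  3 ]
  [ 0  0  1  5 ]
  [ 0  0  0  1 ]
  [ 0  0  0  0 ]
r2 := r2 − 5·r3
  [ 1  1  0  3 ]
  [ 0  0  1  0 ]
  [ 0  0  0  1 ]
  [ 0  0  0  0 ]
r1 := r1 − 3·r3
  [ 1  1  0  0 ]
  [ 0  0  1  0 ]
  [ 0  0  0  1 ]
  [ 0  0  0  0 ]
The reduced form has 3 nonzero rows.

rank = 3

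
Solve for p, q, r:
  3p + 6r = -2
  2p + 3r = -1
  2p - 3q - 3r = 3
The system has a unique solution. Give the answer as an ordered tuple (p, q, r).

(0, -2/3, -1/3)

Form the augmented matrix and row-reduce:
  [ 3   0   6  |  -2 ]
  [ 2   0   3  |  -1 ]
  [ 2  -3  -3  |   3 ]
R1 -> 1/3·R1
  [ 1   0   2  |  -2/3 ]
  [ 2   0   3  |    -1 ]
  [ 2  -3  -3  |     3 ]
R2 -> R2 − 2·R1
  [ 1   0   2  |  -2/3 ]
  [ 0   0  -1  |   1/3 ]
  [ 2  -3  -3  |     3 ]
R3 -> R3 − 2·R1
  [ 1   0   2  |  -2/3 ]
  [ 0   0  -1  |   1/3 ]
  [ 0  -3  -7  |  13/3 ]
R2 <-> R3
  [ 1   0   2  |  -2/3 ]
  [ 0  -3  -7  |  13/3 ]
  [ 0   0  -1  |   1/3 ]
R2 -> -1/3·R2
  [ 1  0    2  |   -2/3 ]
  [ 0  1  7/3  |  -13/9 ]
  [ 0  0   -1  |    1/3 ]
R3 -> -1·R3
  [ 1  0    2  |   -2/3 ]
  [ 0  1  7/3  |  -13/9 ]
  [ 0  0    1  |   -1/3 ]
R2 -> R2 − 7/3·R3
  [ 1  0  2  |  -2/3 ]
  [ 0  1  0  |  -2/3 ]
  [ 0  0  1  |  -1/3 ]
R1 -> R1 − 2·R3
  [ 1  0  0  |     0 ]
  [ 0  1  0  |  -2/3 ]
  [ 0  0  1  |  -1/3 ]
Reading off the last column: p = 0, q = -2/3, r = -1/3.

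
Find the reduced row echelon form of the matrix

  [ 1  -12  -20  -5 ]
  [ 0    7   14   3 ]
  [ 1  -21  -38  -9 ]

R3 ← R3 − R1
R2 ← 1/7·R2
R3 ← R3 + 9·R2
R3 ← -7·R3
R2 ← R2 − 3/7·R3
R1 ← R1 + 5·R3
R1 ← R1 + 12·R2

[[1, 0, 4, 0], [0, 1, 2, 0], [0, 0, 0, 1]]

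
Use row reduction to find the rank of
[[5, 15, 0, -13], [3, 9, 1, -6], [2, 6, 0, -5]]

rank = 3

R1 := 1/5·R1
  [ 1  3  0  -13/5 ]
  [ 3  9  1     -6 ]
  [ 2  6  0     -5 ]
R2 := R2 − 3·R1
  [ 1  3  0  -13/5 ]
  [ 0  0  1    9/5 ]
  [ 2  6  0     -5 ]
R3 := R3 − 2·R1
  [ 1  3  0  -13/5 ]
  [ 0  0  1    9/5 ]
  [ 0  0  0    1/5 ]
R3 := 5·R3
  [ 1  3  0  -13/5 ]
  [ 0  0  1    9/5 ]
  [ 0  0  0      1 ]
R2 := R2 − 9/5·R3
  [ 1  3  0  -13/5 ]
  [ 0  0  1      0 ]
  [ 0  0  0      1 ]
R1 := R1 + 13/5·R3
  [ 1  3  0  0 ]
  [ 0  0  1  0 ]
  [ 0  0  0  1 ]
The reduced form has 3 nonzero rows.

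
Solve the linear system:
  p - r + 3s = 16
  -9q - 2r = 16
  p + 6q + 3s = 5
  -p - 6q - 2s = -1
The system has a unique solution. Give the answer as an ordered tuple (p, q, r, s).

(5, -2, 1, 4)

Form the augmented matrix and row-reduce:
  [  1   0  -1   3  |  16 ]
  [  0  -9  -2   0  |  16 ]
  [  1   6   0   3  |   5 ]
  [ -1  -6   0  -2  |  -1 ]
R3 → R3 − R1
  [  1   0  -1   3  |   16 ]
  [  0  -9  -2   0  |   16 ]
  [  0   6   1   0  |  -11 ]
  [ -1  -6   0  -2  |   -1 ]
R4 → R4 + R1
  [ 1   0  -1  3  |   16 ]
  [ 0  -9  -2  0  |   16 ]
  [ 0   6   1  0  |  -11 ]
  [ 0  -6  -1  1  |   15 ]
R2 → -1/9·R2
  [ 1   0   -1  3  |     16 ]
  [ 0   1  2/9  0  |  -16/9 ]
  [ 0   6    1  0  |    -11 ]
  [ 0  -6   -1  1  |     15 ]
R3 → R3 − 6·R2
  [ 1   0    -1  3  |     16 ]
  [ 0   1   2/9  0  |  -16/9 ]
  [ 0   0  -1/3  0  |   -1/3 ]
  [ 0  -6    -1  1  |     15 ]
R4 → R4 + 6·R2
  [ 1  0    -1  3  |     16 ]
  [ 0  1   2/9  0  |  -16/9 ]
  [ 0  0  -1/3  0  |   -1/3 ]
  [ 0  0   1/3  1  |   13/3 ]
R3 → -3·R3
  [ 1  0   -1  3  |     16 ]
  [ 0  1  2/9  0  |  -16/9 ]
  [ 0  0    1  0  |      1 ]
  [ 0  0  1/3  1  |   13/3 ]
R4 → R4 − 1/3·R3
  [ 1  0   -1  3  |     16 ]
  [ 0  1  2/9  0  |  -16/9 ]
  [ 0  0    1  0  |      1 ]
  [ 0  0    0  1  |      4 ]
R1 → R1 − 3·R4
  [ 1  0   -1  0  |      4 ]
  [ 0  1  2/9  0  |  -16/9 ]
  [ 0  0    1  0  |      1 ]
  [ 0  0    0  1  |      4 ]
R2 → R2 − 2/9·R3
  [ 1  0  -1  0  |   4 ]
  [ 0  1   0  0  |  -2 ]
  [ 0  0   1  0  |   1 ]
  [ 0  0   0  1  |   4 ]
R1 → R1 + R3
  [ 1  0  0  0  |   5 ]
  [ 0  1  0  0  |  -2 ]
  [ 0  0  1  0  |   1 ]
  [ 0  0  0  1  |   4 ]
Reading off the last column: p = 5, q = -2, r = 1, s = 4.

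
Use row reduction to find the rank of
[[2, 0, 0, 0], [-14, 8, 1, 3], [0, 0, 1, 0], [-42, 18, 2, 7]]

rank = 4

R1 ← 1/2·R1
R2 ← R2 + 14·R1
R4 ← R4 + 42·R1
R2 ← 1/8·R2
R4 ← R4 − 18·R2
R4 ← R4 + 1/4·R3
R4 ← 4·R4
R2 ← R2 − 3/8·R4
R2 ← R2 − 1/8·R3
The reduced form has 4 nonzero rows.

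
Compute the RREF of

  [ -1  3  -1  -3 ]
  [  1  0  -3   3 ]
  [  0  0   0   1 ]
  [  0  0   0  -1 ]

[[1, 0, -3, 0], [0, 1, -4/3, 0], [0, 0, 0, 1], [0, 0, 0, 0]]

r1 → -1·r1
  [ 1  -3   1   3 ]
  [ 1   0  -3   3 ]
  [ 0   0   0   1 ]
  [ 0   0   0  -1 ]
r2 → r2 − r1
  [ 1  -3   1   3 ]
  [ 0   3  -4   0 ]
  [ 0   0   0   1 ]
  [ 0   0   0  -1 ]
r2 → 1/3·r2
  [ 1  -3     1   3 ]
  [ 0   1  -4/3   0 ]
  [ 0   0     0   1 ]
  [ 0   0     0  -1 ]
r4 → r4 + r3
  [ 1  -3     1  3 ]
  [ 0   1  -4/3  0 ]
  [ 0   0     0  1 ]
  [ 0   0     0  0 ]
r1 → r1 − 3·r3
  [ 1  -3     1  0 ]
  [ 0   1  -4/3  0 ]
  [ 0   0     0  1 ]
  [ 0   0     0  0 ]
r1 → r1 + 3·r2
  [ 1  0    -3  0 ]
  [ 0  1  -4/3  0 ]
  [ 0  0     0  1 ]
  [ 0  0     0  0 ]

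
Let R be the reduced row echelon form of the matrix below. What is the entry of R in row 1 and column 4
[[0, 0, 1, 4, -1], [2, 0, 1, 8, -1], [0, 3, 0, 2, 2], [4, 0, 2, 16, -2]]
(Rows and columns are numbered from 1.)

Swap R1 and R2.
Multiply R1 by 1/2.
Subtract 4 times R1 from R4.
Swap R2 and R3.
Multiply R2 by 1/3.
Subtract 1/2 times R3 from R1.

2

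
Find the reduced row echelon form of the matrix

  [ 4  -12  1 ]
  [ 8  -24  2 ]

[[1, -3, 1/4], [0, 0, 0]]

R1 := 1/4·R1
  [ 1   -3  1/4 ]
  [ 8  -24    2 ]
R2 := R2 − 8·R1
  [ 1  -3  1/4 ]
  [ 0   0    0 ]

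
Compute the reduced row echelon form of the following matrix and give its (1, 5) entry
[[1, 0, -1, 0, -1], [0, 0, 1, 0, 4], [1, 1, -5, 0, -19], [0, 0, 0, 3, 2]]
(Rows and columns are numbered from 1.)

Subtract R1 from R3.
  [ 1  0  -1  0   -1 ]
  [ 0  0   1  0    4 ]
  [ 0  1  -4  0  -18 ]
  [ 0  0   0  3    2 ]
Swap R2 and R3.
  [ 1  0  -1  0   -1 ]
  [ 0  1  -4  0  -18 ]
  [ 0  0   1  0    4 ]
  [ 0  0   0  3    2 ]
Multiply R4 by 1/3.
  [ 1  0  -1  0   -1 ]
  [ 0  1  -4  0  -18 ]
  [ 0  0   1  0    4 ]
  [ 0  0   0  1  2/3 ]
Add 4 times R3 to R2.
  [ 1  0  -1  0   -1 ]
  [ 0  1   0  0   -2 ]
  [ 0  0   1  0    4 ]
  [ 0  0   0  1  2/3 ]
Add R3 to R1.
  [ 1  0  0  0    3 ]
  [ 0  1  0  0   -2 ]
  [ 0  0  1  0    4 ]
  [ 0  0  0  1  2/3 ]

3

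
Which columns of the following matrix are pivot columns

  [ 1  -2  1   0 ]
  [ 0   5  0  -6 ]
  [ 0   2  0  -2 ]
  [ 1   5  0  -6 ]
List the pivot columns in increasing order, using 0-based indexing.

0, 1, 2, 3

R4 → R4 − R1
  [ 1  -2   1   0 ]
  [ 0   5   0  -6 ]
  [ 0   2   0  -2 ]
  [ 0   7  -1  -6 ]
R2 → 1/5·R2
  [ 1  -2   1     0 ]
  [ 0   1   0  -6/5 ]
  [ 0   2   0    -2 ]
  [ 0   7  -1    -6 ]
R3 → R3 − 2·R2
  [ 1  -2   1     0 ]
  [ 0   1   0  -6/5 ]
  [ 0   0   0   2/5 ]
  [ 0   7  -1    -6 ]
R4 → R4 − 7·R2
  [ 1  -2   1     0 ]
  [ 0   1   0  -6/5 ]
  [ 0   0   0   2/5 ]
  [ 0   0  -1  12/5 ]
R3 <=> R4
  [ 1  -2   1     0 ]
  [ 0   1   0  -6/5 ]
  [ 0   0  -1  12/5 ]
  [ 0   0   0   2/5 ]
R3 → -1·R3
  [ 1  -2  1      0 ]
  [ 0   1  0   -6/5 ]
  [ 0   0  1  -12/5 ]
  [ 0   0  0    2/5 ]
R4 → 5/2·R4
  [ 1  -2  1      0 ]
  [ 0   1  0   -6/5 ]
  [ 0   0  1  -12/5 ]
  [ 0   0  0      1 ]
R3 → R3 + 12/5·R4
  [ 1  -2  1     0 ]
  [ 0   1  0  -6/5 ]
  [ 0   0  1     0 ]
  [ 0   0  0     1 ]
R2 → R2 + 6/5·R4
  [ 1  -2  1  0 ]
  [ 0   1  0  0 ]
  [ 0   0  1  0 ]
  [ 0   0  0  1 ]
R1 → R1 − R3
  [ 1  -2  0  0 ]
  [ 0   1  0  0 ]
  [ 0   0  1  0 ]
  [ 0   0  0  1 ]
R1 → R1 + 2·R2
  [ 1  0  0  0 ]
  [ 0  1  0  0 ]
  [ 0  0  1  0 ]
  [ 0  0  0  1 ]
Pivot columns are the columns containing a leading 1.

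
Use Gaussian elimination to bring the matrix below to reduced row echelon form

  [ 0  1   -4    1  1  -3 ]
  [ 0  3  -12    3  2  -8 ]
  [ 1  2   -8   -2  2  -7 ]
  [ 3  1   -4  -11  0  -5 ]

Swap r1 and r3.
  [ 1  2   -8   -2  2  -7 ]
  [ 0  3  -12    3  2  -8 ]
  [ 0  1   -4    1  1  -3 ]
  [ 3  1   -4  -11  0  -5 ]
Subtract 3 times r1 from r4.
  [ 1   2   -8  -2   2  -7 ]
  [ 0   3  -12   3   2  -8 ]
  [ 0   1   -4   1   1  -3 ]
  [ 0  -5   20  -5  -6  16 ]
Multiply r2 by 1/3.
  [ 1   2  -8  -2    2    -7 ]
  [ 0   1  -4   1  2/3  -8/3 ]
  [ 0   1  -4   1    1    -3 ]
  [ 0  -5  20  -5   -6    16 ]
Subtract r2 from r3.
  [ 1   2  -8  -2    2    -7 ]
  [ 0   1  -4   1  2/3  -8/3 ]
  [ 0   0   0   0  1/3  -1/3 ]
  [ 0  -5  20  -5   -6    16 ]
Add 5 times r2 to r4.
  [ 1  2  -8  -2     2    -7 ]
  [ 0  1  -4   1   2/3  -8/3 ]
  [ 0  0   0   0   1/3  -1/3 ]
  [ 0  0   0   0  -8/3   8/3 ]
Multiply r3 by 3.
  [ 1  2  -8  -2     2    -7 ]
  [ 0  1  -4   1   2/3  -8/3 ]
  [ 0  0   0   0     1    -1 ]
  [ 0  0   0   0  -8/3   8/3 ]
Add 8/3 times r3 to r4.
  [ 1  2  -8  -2    2    -7 ]
  [ 0  1  -4   1  2/3  -8/3 ]
  [ 0  0   0   0    1    -1 ]
  [ 0  0   0   0    0     0 ]
Subtract 2/3 times r3 from r2.
  [ 1  2  -8  -2  2  -7 ]
  [ 0  1  -4   1  0  -2 ]
  [ 0  0   0   0  1  -1 ]
  [ 0  0   0   0  0   0 ]
Subtract 2 times r3 from r1.
  [ 1  2  -8  -2  0  -5 ]
  [ 0  1  -4   1  0  -2 ]
  [ 0  0   0   0  1  -1 ]
  [ 0  0   0   0  0   0 ]
Subtract 2 times r2 from r1.
  [ 1  0   0  -4  0  -1 ]
  [ 0  1  -4   1  0  -2 ]
  [ 0  0   0   0  1  -1 ]
  [ 0  0   0   0  0   0 ]

[[1, 0, 0, -4, 0, -1], [0, 1, -4, 1, 0, -2], [0, 0, 0, 0, 1, -1], [0, 0, 0, 0, 0, 0]]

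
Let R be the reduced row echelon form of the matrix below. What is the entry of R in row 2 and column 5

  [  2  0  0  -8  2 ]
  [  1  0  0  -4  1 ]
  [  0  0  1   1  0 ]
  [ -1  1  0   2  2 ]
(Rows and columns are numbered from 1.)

Multiply ρ1 by 1/2.
  [  1  0  0  -4  1 ]
  [  1  0  0  -4  1 ]
  [  0  0  1   1  0 ]
  [ -1  1  0   2  2 ]
Subtract ρ1 from ρ2.
  [  1  0  0  -4  1 ]
  [  0  0  0   0  0 ]
  [  0  0  1   1  0 ]
  [ -1  1  0   2  2 ]
Add ρ1 to ρ4.
  [ 1  0  0  -4  1 ]
  [ 0  0  0   0  0 ]
  [ 0  0  1   1  0 ]
  [ 0  1  0  -2  3 ]
Swap ρ2 and ρ4.
  [ 1  0  0  -4  1 ]
  [ 0  1  0  -2  3 ]
  [ 0  0  1   1  0 ]
  [ 0  0  0   0  0 ]

3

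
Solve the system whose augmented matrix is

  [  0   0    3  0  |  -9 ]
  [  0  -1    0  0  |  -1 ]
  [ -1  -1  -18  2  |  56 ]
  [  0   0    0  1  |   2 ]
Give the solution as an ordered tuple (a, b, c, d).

R1 <=> R3
  [ -1  -1  -18  2  |  56 ]
  [  0  -1    0  0  |  -1 ]
  [  0   0    3  0  |  -9 ]
  [  0   0    0  1  |   2 ]
R1 -> -1·R1
  [ 1   1  18  -2  |  -56 ]
  [ 0  -1   0   0  |   -1 ]
  [ 0   0   3   0  |   -9 ]
  [ 0   0   0   1  |    2 ]
R2 -> -1·R2
  [ 1  1  18  -2  |  -56 ]
  [ 0  1   0   0  |    1 ]
  [ 0  0   3   0  |   -9 ]
  [ 0  0   0   1  |    2 ]
R3 -> 1/3·R3
  [ 1  1  18  -2  |  -56 ]
  [ 0  1   0   0  |    1 ]
  [ 0  0   1   0  |   -3 ]
  [ 0  0   0   1  |    2 ]
R1 -> R1 + 2·R4
  [ 1  1  18  0  |  -52 ]
  [ 0  1   0  0  |    1 ]
  [ 0  0   1  0  |   -3 ]
  [ 0  0   0  1  |    2 ]
R1 -> R1 − 18·R3
  [ 1  1  0  0  |   2 ]
  [ 0  1  0  0  |   1 ]
  [ 0  0  1  0  |  -3 ]
  [ 0  0  0  1  |   2 ]
R1 -> R1 − R2
  [ 1  0  0  0  |   1 ]
  [ 0  1  0  0  |   1 ]
  [ 0  0  1  0  |  -3 ]
  [ 0  0  0  1  |   2 ]
Reading off the last column: a = 1, b = 1, c = -3, d = 2.

(1, 1, -3, 2)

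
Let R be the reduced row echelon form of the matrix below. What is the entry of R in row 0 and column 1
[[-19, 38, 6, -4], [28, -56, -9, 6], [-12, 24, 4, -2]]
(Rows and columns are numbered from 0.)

r1 ← -1/19·r1
  [   1   -2  -6/19  4/19 ]
  [  28  -56     -9     6 ]
  [ -12   24      4    -2 ]
r2 ← r2 − 28·r1
  [   1  -2  -6/19  4/19 ]
  [   0   0  -3/19  2/19 ]
  [ -12  24      4    -2 ]
r3 ← r3 + 12·r1
  [ 1  -2  -6/19   4/19 ]
  [ 0   0  -3/19   2/19 ]
  [ 0   0   4/19  10/19 ]
r2 ← -19/3·r2
  [ 1  -2  -6/19   4/19 ]
  [ 0   0      1   -2/3 ]
  [ 0   0   4/19  10/19 ]
r3 ← r3 − 4/19·r2
  [ 1  -2  -6/19  4/19 ]
  [ 0   0      1  -2/3 ]
  [ 0   0      0   2/3 ]
r3 ← 3/2·r3
  [ 1  -2  -6/19  4/19 ]
  [ 0   0      1  -2/3 ]
  [ 0   0      0     1 ]
r2 ← r2 + 2/3·r3
  [ 1  -2  -6/19  4/19 ]
  [ 0   0      1     0 ]
  [ 0   0      0     1 ]
r1 ← r1 − 4/19·r3
  [ 1  -2  -6/19  0 ]
  [ 0   0      1  0 ]
  [ 0   0      0  1 ]
r1 ← r1 + 6/19·r2
  [ 1  -2  0  0 ]
  [ 0   0  1  0 ]
  [ 0   0  0  1 ]

-2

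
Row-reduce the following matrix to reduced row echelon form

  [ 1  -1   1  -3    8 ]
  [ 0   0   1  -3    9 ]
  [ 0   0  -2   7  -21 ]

[[1, -1, 0, 0, -1], [0, 0, 1, 0, 0], [0, 0, 0, 1, -3]]

Add 2 times ρ2 to ρ3.
  [ 1  -1  1  -3   8 ]
  [ 0   0  1  -3   9 ]
  [ 0   0  0   1  -3 ]
Add 3 times ρ3 to ρ2.
  [ 1  -1  1  -3   8 ]
  [ 0   0  1   0   0 ]
  [ 0   0  0   1  -3 ]
Add 3 times ρ3 to ρ1.
  [ 1  -1  1  0  -1 ]
  [ 0   0  1  0   0 ]
  [ 0   0  0  1  -3 ]
Subtract ρ2 from ρ1.
  [ 1  -1  0  0  -1 ]
  [ 0   0  1  0   0 ]
  [ 0   0  0  1  -3 ]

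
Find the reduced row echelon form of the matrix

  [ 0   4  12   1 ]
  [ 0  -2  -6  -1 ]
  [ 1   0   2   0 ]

[[1, 0, 2, 0], [0, 1, 3, 0], [0, 0, 0, 1]]

Swap r1 and r3.
  [ 1   0   2   0 ]
  [ 0  -2  -6  -1 ]
  [ 0   4  12   1 ]
Multiply r2 by -1/2.
  [ 1  0   2    0 ]
  [ 0  1   3  1/2 ]
  [ 0  4  12    1 ]
Subtract 4 times r2 from r3.
  [ 1  0  2    0 ]
  [ 0  1  3  1/2 ]
  [ 0  0  0   -1 ]
Multiply r3 by -1.
  [ 1  0  2    0 ]
  [ 0  1  3  1/2 ]
  [ 0  0  0    1 ]
Subtract 1/2 times r3 from r2.
  [ 1  0  2  0 ]
  [ 0  1  3  0 ]
  [ 0  0  0  1 ]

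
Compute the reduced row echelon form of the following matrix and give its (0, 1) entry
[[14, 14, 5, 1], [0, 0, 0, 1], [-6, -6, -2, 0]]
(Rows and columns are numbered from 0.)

r1 := 1/14·r1
  [  1   1  5/14  1/14 ]
  [  0   0     0     1 ]
  [ -6  -6    -2     0 ]
r3 := r3 + 6·r1
  [ 1  1  5/14  1/14 ]
  [ 0  0     0     1 ]
  [ 0  0   1/7   3/7 ]
r2 <-> r3
  [ 1  1  5/14  1/14 ]
  [ 0  0   1/7   3/7 ]
  [ 0  0     0     1 ]
r2 := 7·r2
  [ 1  1  5/14  1/14 ]
  [ 0  0     1     3 ]
  [ 0  0     0     1 ]
r2 := r2 − 3·r3
  [ 1  1  5/14  1/14 ]
  [ 0  0     1     0 ]
  [ 0  0     0     1 ]
r1 := r1 − 1/14·r3
  [ 1  1  5/14  0 ]
  [ 0  0     1  0 ]
  [ 0  0     0  1 ]
r1 := r1 − 5/14·r2
  [ 1  1  0  0 ]
  [ 0  0  1  0 ]
  [ 0  0  0  1 ]

1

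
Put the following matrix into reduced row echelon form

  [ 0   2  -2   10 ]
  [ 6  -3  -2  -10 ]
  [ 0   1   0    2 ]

ρ1 ↔ ρ2
ρ1 → 1/6·ρ1
ρ2 → 1/2·ρ2
ρ3 → ρ3 − ρ2
ρ2 → ρ2 + ρ3
ρ1 → ρ1 + 1/3·ρ3
ρ1 → ρ1 + 1/2·ρ2

[[1, 0, 0, -5/3], [0, 1, 0, 2], [0, 0, 1, -3]]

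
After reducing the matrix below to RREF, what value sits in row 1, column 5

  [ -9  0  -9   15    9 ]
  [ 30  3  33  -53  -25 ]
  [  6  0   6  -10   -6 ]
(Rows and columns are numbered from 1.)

-1

Multiply r1 by -1/9.
  [  1  0   1  -5/3   -1 ]
  [ 30  3  33   -53  -25 ]
  [  6  0   6   -10   -6 ]
Subtract 30 times r1 from r2.
  [ 1  0  1  -5/3  -1 ]
  [ 0  3  3    -3   5 ]
  [ 6  0  6   -10  -6 ]
Subtract 6 times r1 from r3.
  [ 1  0  1  -5/3  -1 ]
  [ 0  3  3    -3   5 ]
  [ 0  0  0     0   0 ]
Multiply r2 by 1/3.
  [ 1  0  1  -5/3   -1 ]
  [ 0  1  1    -1  5/3 ]
  [ 0  0  0     0    0 ]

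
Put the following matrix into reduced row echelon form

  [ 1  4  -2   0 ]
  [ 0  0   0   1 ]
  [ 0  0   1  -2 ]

[[1, 4, 0, 0], [0, 0, 1, 0], [0, 0, 0, 1]]

Swap R2 and R3.
  [ 1  4  -2   0 ]
  [ 0  0   1  -2 ]
  [ 0  0   0   1 ]
Add 2 times R3 to R2.
  [ 1  4  -2  0 ]
  [ 0  0   1  0 ]
  [ 0  0   0  1 ]
Add 2 times R2 to R1.
  [ 1  4  0  0 ]
  [ 0  0  1  0 ]
  [ 0  0  0  1 ]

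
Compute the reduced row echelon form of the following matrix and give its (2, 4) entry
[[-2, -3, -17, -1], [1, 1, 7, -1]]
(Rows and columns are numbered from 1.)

ρ1 -> -1/2·ρ1
  [ 1  3/2  17/2  1/2 ]
  [ 1    1     7   -1 ]
ρ2 -> ρ2 − ρ1
  [ 1   3/2  17/2   1/2 ]
  [ 0  -1/2  -3/2  -3/2 ]
ρ2 -> -2·ρ2
  [ 1  3/2  17/2  1/2 ]
  [ 0    1     3    3 ]
ρ1 -> ρ1 − 3/2·ρ2
  [ 1  0  4  -4 ]
  [ 0  1  3   3 ]

3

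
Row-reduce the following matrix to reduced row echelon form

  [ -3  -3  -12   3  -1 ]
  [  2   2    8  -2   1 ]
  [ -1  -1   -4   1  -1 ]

Multiply r1 by -1/3.
  [  1   1   4  -1  1/3 ]
  [  2   2   8  -2    1 ]
  [ -1  -1  -4   1   -1 ]
Subtract 2 times r1 from r2.
  [  1   1   4  -1  1/3 ]
  [  0   0   0   0  1/3 ]
  [ -1  -1  -4   1   -1 ]
Add r1 to r3.
  [ 1  1  4  -1   1/3 ]
  [ 0  0  0   0   1/3 ]
  [ 0  0  0   0  -2/3 ]
Multiply r2 by 3.
  [ 1  1  4  -1   1/3 ]
  [ 0  0  0   0     1 ]
  [ 0  0  0   0  -2/3 ]
Add 2/3 times r2 to r3.
  [ 1  1  4  -1  1/3 ]
  [ 0  0  0   0    1 ]
  [ 0  0  0   0    0 ]
Subtract 1/3 times r2 from r1.
  [ 1  1  4  -1  0 ]
  [ 0  0  0   0  1 ]
  [ 0  0  0   0  0 ]

[[1, 1, 4, -1, 0], [0, 0, 0, 0, 1], [0, 0, 0, 0, 0]]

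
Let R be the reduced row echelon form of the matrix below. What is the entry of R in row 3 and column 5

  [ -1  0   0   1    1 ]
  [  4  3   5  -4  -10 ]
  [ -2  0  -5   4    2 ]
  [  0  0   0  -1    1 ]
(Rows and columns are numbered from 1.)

-2/5

R1 ← -1·R1
  [  1  0   0  -1   -1 ]
  [  4  3   5  -4  -10 ]
  [ -2  0  -5   4    2 ]
  [  0  0   0  -1    1 ]
R2 ← R2 − 4·R1
  [  1  0   0  -1  -1 ]
  [  0  3   5   0  -6 ]
  [ -2  0  -5   4   2 ]
  [  0  0   0  -1   1 ]
R3 ← R3 + 2·R1
  [ 1  0   0  -1  -1 ]
  [ 0  3   5   0  -6 ]
  [ 0  0  -5   2   0 ]
  [ 0  0   0  -1   1 ]
R2 ← 1/3·R2
  [ 1  0    0  -1  -1 ]
  [ 0  1  5/3   0  -2 ]
  [ 0  0   -5   2   0 ]
  [ 0  0    0  -1   1 ]
R3 ← -1/5·R3
  [ 1  0    0    -1  -1 ]
  [ 0  1  5/3     0  -2 ]
  [ 0  0    1  -2/5   0 ]
  [ 0  0    0    -1   1 ]
R4 ← -1·R4
  [ 1  0    0    -1  -1 ]
  [ 0  1  5/3     0  -2 ]
  [ 0  0    1  -2/5   0 ]
  [ 0  0    0     1  -1 ]
R3 ← R3 + 2/5·R4
  [ 1  0    0  -1    -1 ]
  [ 0  1  5/3   0    -2 ]
  [ 0  0    1   0  -2/5 ]
  [ 0  0    0   1    -1 ]
R1 ← R1 + R4
  [ 1  0    0  0    -2 ]
  [ 0  1  5/3  0    -2 ]
  [ 0  0    1  0  -2/5 ]
  [ 0  0    0  1    -1 ]
R2 ← R2 − 5/3·R3
  [ 1  0  0  0    -2 ]
  [ 0  1  0  0  -4/3 ]
  [ 0  0  1  0  -2/5 ]
  [ 0  0  0  1    -1 ]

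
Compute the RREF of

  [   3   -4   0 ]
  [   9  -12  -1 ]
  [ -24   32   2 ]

r1 ← 1/3·r1
r2 ← r2 − 9·r1
r3 ← r3 + 24·r1
r2 ← -1·r2
r3 ← r3 − 2·r2

[[1, -4/3, 0], [0, 0, 1], [0, 0, 0]]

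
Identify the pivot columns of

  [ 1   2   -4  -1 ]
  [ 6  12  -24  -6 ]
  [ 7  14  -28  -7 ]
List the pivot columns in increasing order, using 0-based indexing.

Subtract 6 times R1 from R2.
  [ 1   2   -4  -1 ]
  [ 0   0    0   0 ]
  [ 7  14  -28  -7 ]
Subtract 7 times R1 from R3.
  [ 1  2  -4  -1 ]
  [ 0  0   0   0 ]
  [ 0  0   0   0 ]
Pivot columns are the columns containing a leading 1.

0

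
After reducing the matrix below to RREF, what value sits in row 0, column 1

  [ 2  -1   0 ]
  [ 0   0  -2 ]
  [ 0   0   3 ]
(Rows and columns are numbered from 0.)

r1 := 1/2·r1
r2 := -1/2·r2
r3 := r3 − 3·r2

-1/2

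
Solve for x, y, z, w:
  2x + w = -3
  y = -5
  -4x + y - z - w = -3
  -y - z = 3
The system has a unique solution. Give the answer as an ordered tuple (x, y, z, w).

(-1/2, -5, 2, -2)

Form the augmented matrix and row-reduce:
  [  2   0   0   1  |  -3 ]
  [  0   1   0   0  |  -5 ]
  [ -4   1  -1  -1  |  -3 ]
  [  0  -1  -1   0  |   3 ]
Multiply R1 by 1/2.
  [  1   0   0  1/2  |  -3/2 ]
  [  0   1   0    0  |    -5 ]
  [ -4   1  -1   -1  |    -3 ]
  [  0  -1  -1    0  |     3 ]
Add 4 times R1 to R3.
  [ 1   0   0  1/2  |  -3/2 ]
  [ 0   1   0    0  |    -5 ]
  [ 0   1  -1    1  |    -9 ]
  [ 0  -1  -1    0  |     3 ]
Subtract R2 from R3.
  [ 1   0   0  1/2  |  -3/2 ]
  [ 0   1   0    0  |    -5 ]
  [ 0   0  -1    1  |    -4 ]
  [ 0  -1  -1    0  |     3 ]
Add R2 to R4.
  [ 1  0   0  1/2  |  -3/2 ]
  [ 0  1   0    0  |    -5 ]
  [ 0  0  -1    1  |    -4 ]
  [ 0  0  -1    0  |    -2 ]
Multiply R3 by -1.
  [ 1  0   0  1/2  |  -3/2 ]
  [ 0  1   0    0  |    -5 ]
  [ 0  0   1   -1  |     4 ]
  [ 0  0  -1    0  |    -2 ]
Add R3 to R4.
  [ 1  0  0  1/2  |  -3/2 ]
  [ 0  1  0    0  |    -5 ]
  [ 0  0  1   -1  |     4 ]
  [ 0  0  0   -1  |     2 ]
Multiply R4 by -1.
  [ 1  0  0  1/2  |  -3/2 ]
  [ 0  1  0    0  |    -5 ]
  [ 0  0  1   -1  |     4 ]
  [ 0  0  0    1  |    -2 ]
Add R4 to R3.
  [ 1  0  0  1/2  |  -3/2 ]
  [ 0  1  0    0  |    -5 ]
  [ 0  0  1    0  |     2 ]
  [ 0  0  0    1  |    -2 ]
Subtract 1/2 times R4 from R1.
  [ 1  0  0  0  |  -1/2 ]
  [ 0  1  0  0  |    -5 ]
  [ 0  0  1  0  |     2 ]
  [ 0  0  0  1  |    -2 ]
Reading off the last column: x = -1/2, y = -5, z = 2, w = -2.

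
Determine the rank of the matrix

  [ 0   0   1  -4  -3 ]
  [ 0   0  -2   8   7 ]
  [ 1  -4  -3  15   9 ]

rank = 3

r1 ↔ r3
  [ 1  -4  -3  15   9 ]
  [ 0   0  -2   8   7 ]
  [ 0   0   1  -4  -3 ]
r2 → -1/2·r2
  [ 1  -4  -3  15     9 ]
  [ 0   0   1  -4  -7/2 ]
  [ 0   0   1  -4    -3 ]
r3 → r3 − r2
  [ 1  -4  -3  15     9 ]
  [ 0   0   1  -4  -7/2 ]
  [ 0   0   0   0   1/2 ]
r3 → 2·r3
  [ 1  -4  -3  15     9 ]
  [ 0   0   1  -4  -7/2 ]
  [ 0   0   0   0     1 ]
r2 → r2 + 7/2·r3
  [ 1  -4  -3  15  9 ]
  [ 0   0   1  -4  0 ]
  [ 0   0   0   0  1 ]
r1 → r1 − 9·r3
  [ 1  -4  -3  15  0 ]
  [ 0   0   1  -4  0 ]
  [ 0   0   0   0  1 ]
r1 → r1 + 3·r2
  [ 1  -4  0   3  0 ]
  [ 0   0  1  -4  0 ]
  [ 0   0  0   0  1 ]
The reduced form has 3 nonzero rows.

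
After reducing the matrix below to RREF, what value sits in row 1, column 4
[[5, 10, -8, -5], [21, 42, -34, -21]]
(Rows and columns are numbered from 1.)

Multiply R1 by 1/5.
Subtract 21 times R1 from R2.
Multiply R2 by -5/2.
Add 8/5 times R2 to R1.

-1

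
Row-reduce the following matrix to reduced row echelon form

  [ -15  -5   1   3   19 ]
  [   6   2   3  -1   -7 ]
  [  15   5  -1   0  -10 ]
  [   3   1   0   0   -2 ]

[[1, 1/3, 0, 0, -2/3], [0, 0, 1, 0, 0], [0, 0, 0, 1, 3], [0, 0, 0, 0, 0]]

R1 -> -1/15·R1
  [  1  1/3  -1/15  -1/5  -19/15 ]
  [  6    2      3    -1      -7 ]
  [ 15    5     -1     0     -10 ]
  [  3    1      0     0      -2 ]
R2 -> R2 − 6·R1
  [  1  1/3  -1/15  -1/5  -19/15 ]
  [  0    0   17/5   1/5     3/5 ]
  [ 15    5     -1     0     -10 ]
  [  3    1      0     0      -2 ]
R3 -> R3 − 15·R1
  [ 1  1/3  -1/15  -1/5  -19/15 ]
  [ 0    0   17/5   1/5     3/5 ]
  [ 0    0      0     3       9 ]
  [ 3    1      0     0      -2 ]
R4 -> R4 − 3·R1
  [ 1  1/3  -1/15  -1/5  -19/15 ]
  [ 0    0   17/5   1/5     3/5 ]
  [ 0    0      0     3       9 ]
  [ 0    0    1/5   3/5     9/5 ]
R2 -> 5/17·R2
  [ 1  1/3  -1/15  -1/5  -19/15 ]
  [ 0    0      1  1/17    3/17 ]
  [ 0    0      0     3       9 ]
  [ 0    0    1/5   3/5     9/5 ]
R4 -> R4 − 1/5·R2
  [ 1  1/3  -1/15   -1/5  -19/15 ]
  [ 0    0      1   1/17    3/17 ]
  [ 0    0      0      3       9 ]
  [ 0    0      0  10/17   30/17 ]
R3 -> 1/3·R3
  [ 1  1/3  -1/15   -1/5  -19/15 ]
  [ 0    0      1   1/17    3/17 ]
  [ 0    0      0      1       3 ]
  [ 0    0      0  10/17   30/17 ]
R4 -> R4 − 10/17·R3
  [ 1  1/3  -1/15  -1/5  -19/15 ]
  [ 0    0      1  1/17    3/17 ]
  [ 0    0      0     1       3 ]
  [ 0    0      0     0       0 ]
R2 -> R2 − 1/17·R3
  [ 1  1/3  -1/15  -1/5  -19/15 ]
  [ 0    0      1     0       0 ]
  [ 0    0      0     1       3 ]
  [ 0    0      0     0       0 ]
R1 -> R1 + 1/5·R3
  [ 1  1/3  -1/15  0  -2/3 ]
  [ 0    0      1  0     0 ]
  [ 0    0      0  1     3 ]
  [ 0    0      0  0     0 ]
R1 -> R1 + 1/15·R2
  [ 1  1/3  0  0  -2/3 ]
  [ 0    0  1  0     0 ]
  [ 0    0  0  1     3 ]
  [ 0    0  0  0     0 ]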